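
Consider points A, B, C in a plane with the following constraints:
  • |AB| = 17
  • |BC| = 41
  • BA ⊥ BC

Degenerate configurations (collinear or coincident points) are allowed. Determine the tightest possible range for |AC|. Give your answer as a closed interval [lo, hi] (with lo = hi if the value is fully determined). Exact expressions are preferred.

|AC| = √(1970)  (≈ 44.3847)

|AB| ∈ {17}
|BC| ∈ {41}
|AC| ∈ {√(1970)}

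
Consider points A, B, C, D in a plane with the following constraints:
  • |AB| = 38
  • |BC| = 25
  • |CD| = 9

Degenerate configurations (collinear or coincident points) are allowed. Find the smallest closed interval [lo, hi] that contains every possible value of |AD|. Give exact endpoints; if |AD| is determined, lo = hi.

|AB| ∈ {38}
|BC| ∈ {25}
|CD| ∈ {9}
|AC| ∈ [13, 63]
|BD| ∈ [16, 34]
|AD| ∈ [4, 72]

|AD| ∈ [4, 72]  (≈ [4.0000, 72.0000])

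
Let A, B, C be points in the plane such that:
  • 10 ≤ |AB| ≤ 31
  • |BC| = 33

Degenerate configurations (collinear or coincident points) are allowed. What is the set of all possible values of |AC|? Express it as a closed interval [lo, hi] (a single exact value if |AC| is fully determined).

|AB| ∈ [10, 31]
|BC| ∈ {33}
|AC| ∈ [2, 64]

|AC| ∈ [2, 64]  (≈ [2.0000, 64.0000])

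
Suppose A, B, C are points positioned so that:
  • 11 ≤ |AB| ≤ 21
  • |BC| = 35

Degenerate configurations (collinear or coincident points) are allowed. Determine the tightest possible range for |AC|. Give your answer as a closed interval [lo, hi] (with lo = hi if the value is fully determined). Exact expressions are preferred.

|AB| ∈ [11, 21]
|BC| ∈ {35}
|AC| ∈ [14, 56]

|AC| ∈ [14, 56]  (≈ [14.0000, 56.0000])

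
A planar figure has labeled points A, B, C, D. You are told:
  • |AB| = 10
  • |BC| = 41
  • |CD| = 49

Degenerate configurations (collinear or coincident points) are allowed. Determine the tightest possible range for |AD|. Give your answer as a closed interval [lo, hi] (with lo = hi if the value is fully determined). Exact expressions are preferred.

|AD| ∈ [0, 100]  (≈ [0.0000, 100.0000])

|AB| ∈ {10}
|BC| ∈ {41}
|CD| ∈ {49}
|AC| ∈ [31, 51]
|BD| ∈ [8, 90]
|AD| ∈ [0, 100]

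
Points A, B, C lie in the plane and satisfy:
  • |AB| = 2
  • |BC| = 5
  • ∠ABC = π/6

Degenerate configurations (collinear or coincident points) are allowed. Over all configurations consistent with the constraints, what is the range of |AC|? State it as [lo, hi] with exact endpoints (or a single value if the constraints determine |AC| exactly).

|AC| = √(29 - 10·√(3))  (≈ 3.4175)

|AB| ∈ {2}
|BC| ∈ {5}
|AC| ∈ {√(29 - 10·√(3))}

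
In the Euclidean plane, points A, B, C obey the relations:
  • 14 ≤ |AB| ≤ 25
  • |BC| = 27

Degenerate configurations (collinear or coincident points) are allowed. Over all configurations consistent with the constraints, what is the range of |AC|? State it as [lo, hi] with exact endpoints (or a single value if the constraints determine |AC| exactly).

|AB| ∈ [14, 25]
|BC| ∈ {27}
|AC| ∈ [2, 52]

|AC| ∈ [2, 52]  (≈ [2.0000, 52.0000])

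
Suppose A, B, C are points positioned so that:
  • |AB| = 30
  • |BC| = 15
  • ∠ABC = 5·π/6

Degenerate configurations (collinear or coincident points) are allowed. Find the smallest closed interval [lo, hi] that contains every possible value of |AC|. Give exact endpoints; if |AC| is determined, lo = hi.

|AB| ∈ {30}
|BC| ∈ {15}
|AC| ∈ {15·√(2·√(3) + 5)}

|AC| = 15·√(2·√(3) + 5)  (≈ 43.6397)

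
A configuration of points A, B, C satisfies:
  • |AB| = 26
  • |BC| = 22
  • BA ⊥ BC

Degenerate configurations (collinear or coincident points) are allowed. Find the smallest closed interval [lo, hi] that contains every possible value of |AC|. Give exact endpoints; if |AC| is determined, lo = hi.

|AC| = 2·√(290)  (≈ 34.0588)

|AB| ∈ {26}
|BC| ∈ {22}
|AC| ∈ {2·√(290)}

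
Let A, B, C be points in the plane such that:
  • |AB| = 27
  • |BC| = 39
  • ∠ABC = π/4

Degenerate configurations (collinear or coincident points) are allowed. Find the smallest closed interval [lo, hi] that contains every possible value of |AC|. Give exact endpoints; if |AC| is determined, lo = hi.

|AB| ∈ {27}
|BC| ∈ {39}
|AC| ∈ {3·√(250 - 117·√(2))}

|AC| = 3·√(250 - 117·√(2))  (≈ 27.5832)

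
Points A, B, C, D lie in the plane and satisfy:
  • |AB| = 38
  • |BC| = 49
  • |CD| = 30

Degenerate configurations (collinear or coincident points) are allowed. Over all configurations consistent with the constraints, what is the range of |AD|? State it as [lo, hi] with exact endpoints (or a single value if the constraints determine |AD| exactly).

|AB| ∈ {38}
|BC| ∈ {49}
|CD| ∈ {30}
|AC| ∈ [11, 87]
|BD| ∈ [19, 79]
|AD| ∈ [0, 117]

|AD| ∈ [0, 117]  (≈ [0.0000, 117.0000])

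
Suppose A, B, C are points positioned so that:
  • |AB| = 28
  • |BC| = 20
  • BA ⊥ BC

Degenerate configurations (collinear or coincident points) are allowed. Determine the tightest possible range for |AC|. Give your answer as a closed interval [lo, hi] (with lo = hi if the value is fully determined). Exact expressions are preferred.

|AC| = 4·√(74)  (≈ 34.4093)

|AB| ∈ {28}
|BC| ∈ {20}
|AC| ∈ {4·√(74)}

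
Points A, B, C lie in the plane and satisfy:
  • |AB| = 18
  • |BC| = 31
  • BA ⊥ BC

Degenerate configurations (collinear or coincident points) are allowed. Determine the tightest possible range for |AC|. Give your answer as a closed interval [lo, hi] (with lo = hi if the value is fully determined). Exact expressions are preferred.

|AB| ∈ {18}
|BC| ∈ {31}
|AC| ∈ {√(1285)}

|AC| = √(1285)  (≈ 35.8469)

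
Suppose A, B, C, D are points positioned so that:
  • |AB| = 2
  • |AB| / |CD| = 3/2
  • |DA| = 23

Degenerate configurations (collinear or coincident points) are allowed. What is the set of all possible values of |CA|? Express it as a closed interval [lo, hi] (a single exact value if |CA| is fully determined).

|CA| ∈ [65/3, 73/3]  (≈ [21.6667, 24.3333])

|AB| ∈ {2}
|AD| ∈ {23}
|CD| ∈ {4/3}
|BD| ∈ [21, 25]
|AC| ∈ [65/3, 73/3]
|BC| ∈ [59/3, 79/3]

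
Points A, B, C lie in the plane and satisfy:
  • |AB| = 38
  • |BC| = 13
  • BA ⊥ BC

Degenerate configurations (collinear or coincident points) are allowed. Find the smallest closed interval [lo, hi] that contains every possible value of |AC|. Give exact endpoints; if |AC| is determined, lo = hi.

|AC| = √(1613)  (≈ 40.1622)

|AB| ∈ {38}
|BC| ∈ {13}
|AC| ∈ {√(1613)}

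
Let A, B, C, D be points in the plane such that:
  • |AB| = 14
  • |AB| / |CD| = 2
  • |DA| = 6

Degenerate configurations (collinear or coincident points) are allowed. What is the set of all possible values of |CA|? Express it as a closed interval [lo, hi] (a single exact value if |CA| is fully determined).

|CA| ∈ [1, 13]  (≈ [1.0000, 13.0000])

|AB| ∈ {14}
|AD| ∈ {6}
|CD| ∈ {7}
|BD| ∈ [8, 20]
|AC| ∈ [1, 13]
|BC| ∈ [1, 27]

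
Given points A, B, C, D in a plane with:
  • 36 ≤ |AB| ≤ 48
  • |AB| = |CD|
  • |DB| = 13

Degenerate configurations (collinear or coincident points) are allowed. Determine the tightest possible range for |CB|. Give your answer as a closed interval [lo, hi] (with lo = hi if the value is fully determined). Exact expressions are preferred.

|AB| ∈ [36, 48]
|BD| ∈ {13}
|CD| ∈ [36, 48]
|AD| ∈ [23, 61]
|BC| ∈ [23, 61]
|AC| ∈ [0, 109]

|CB| ∈ [23, 61]  (≈ [23.0000, 61.0000])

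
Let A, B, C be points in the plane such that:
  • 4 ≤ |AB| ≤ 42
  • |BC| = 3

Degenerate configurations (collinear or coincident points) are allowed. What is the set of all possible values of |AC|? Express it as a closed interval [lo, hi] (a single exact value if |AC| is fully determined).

|AC| ∈ [1, 45]  (≈ [1.0000, 45.0000])

|AB| ∈ [4, 42]
|BC| ∈ {3}
|AC| ∈ [1, 45]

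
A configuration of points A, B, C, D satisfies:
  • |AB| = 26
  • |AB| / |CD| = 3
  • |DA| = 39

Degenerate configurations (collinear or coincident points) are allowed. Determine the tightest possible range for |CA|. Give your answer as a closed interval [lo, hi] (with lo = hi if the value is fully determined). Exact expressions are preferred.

|CA| ∈ [91/3, 143/3]  (≈ [30.3333, 47.6667])

|AB| ∈ {26}
|AD| ∈ {39}
|CD| ∈ {26/3}
|BD| ∈ [13, 65]
|AC| ∈ [91/3, 143/3]
|BC| ∈ [13/3, 221/3]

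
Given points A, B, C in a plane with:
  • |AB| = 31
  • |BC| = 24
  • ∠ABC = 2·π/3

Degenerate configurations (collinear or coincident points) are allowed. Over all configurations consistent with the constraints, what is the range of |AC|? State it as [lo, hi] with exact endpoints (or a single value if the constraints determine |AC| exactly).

|AB| ∈ {31}
|BC| ∈ {24}
|AC| ∈ {√(2281)}

|AC| = √(2281)  (≈ 47.7598)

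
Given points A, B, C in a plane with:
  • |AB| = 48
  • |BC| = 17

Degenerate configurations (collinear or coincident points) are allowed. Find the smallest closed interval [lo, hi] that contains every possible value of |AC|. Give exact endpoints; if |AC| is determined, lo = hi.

|AB| ∈ {48}
|BC| ∈ {17}
|AC| ∈ [31, 65]

|AC| ∈ [31, 65]  (≈ [31.0000, 65.0000])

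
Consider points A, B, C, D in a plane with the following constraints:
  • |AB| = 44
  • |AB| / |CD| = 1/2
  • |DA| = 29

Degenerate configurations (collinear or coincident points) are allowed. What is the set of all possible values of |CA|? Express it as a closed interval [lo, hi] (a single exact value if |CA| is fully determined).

|AB| ∈ {44}
|AD| ∈ {29}
|CD| ∈ {88}
|BD| ∈ [15, 73]
|AC| ∈ [59, 117]
|BC| ∈ [15, 161]

|CA| ∈ [59, 117]  (≈ [59.0000, 117.0000])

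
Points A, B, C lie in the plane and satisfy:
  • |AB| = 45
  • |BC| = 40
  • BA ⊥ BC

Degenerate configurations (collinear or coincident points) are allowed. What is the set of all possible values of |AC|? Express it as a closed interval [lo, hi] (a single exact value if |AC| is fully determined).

|AC| = 5·√(145)  (≈ 60.2080)

|AB| ∈ {45}
|BC| ∈ {40}
|AC| ∈ {5·√(145)}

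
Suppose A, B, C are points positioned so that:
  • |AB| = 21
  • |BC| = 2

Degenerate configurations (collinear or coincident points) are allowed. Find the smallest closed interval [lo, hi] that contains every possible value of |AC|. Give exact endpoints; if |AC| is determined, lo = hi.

|AB| ∈ {21}
|BC| ∈ {2}
|AC| ∈ [19, 23]

|AC| ∈ [19, 23]  (≈ [19.0000, 23.0000])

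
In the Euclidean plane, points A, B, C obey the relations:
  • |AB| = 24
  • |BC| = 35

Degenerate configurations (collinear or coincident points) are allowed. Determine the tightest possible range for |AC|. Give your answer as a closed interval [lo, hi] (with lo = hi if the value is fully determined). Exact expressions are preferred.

|AB| ∈ {24}
|BC| ∈ {35}
|AC| ∈ [11, 59]

|AC| ∈ [11, 59]  (≈ [11.0000, 59.0000])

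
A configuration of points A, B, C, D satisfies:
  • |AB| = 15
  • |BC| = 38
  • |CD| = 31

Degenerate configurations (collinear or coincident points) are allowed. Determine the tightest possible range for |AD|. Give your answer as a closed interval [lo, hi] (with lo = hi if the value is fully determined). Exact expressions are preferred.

|AB| ∈ {15}
|BC| ∈ {38}
|CD| ∈ {31}
|AC| ∈ [23, 53]
|BD| ∈ [7, 69]
|AD| ∈ [0, 84]

|AD| ∈ [0, 84]  (≈ [0.0000, 84.0000])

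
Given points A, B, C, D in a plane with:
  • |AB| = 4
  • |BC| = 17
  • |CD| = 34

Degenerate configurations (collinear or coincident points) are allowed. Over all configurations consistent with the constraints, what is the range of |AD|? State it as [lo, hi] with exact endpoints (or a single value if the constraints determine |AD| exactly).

|AB| ∈ {4}
|BC| ∈ {17}
|CD| ∈ {34}
|AC| ∈ [13, 21]
|BD| ∈ [17, 51]
|AD| ∈ [13, 55]

|AD| ∈ [13, 55]  (≈ [13.0000, 55.0000])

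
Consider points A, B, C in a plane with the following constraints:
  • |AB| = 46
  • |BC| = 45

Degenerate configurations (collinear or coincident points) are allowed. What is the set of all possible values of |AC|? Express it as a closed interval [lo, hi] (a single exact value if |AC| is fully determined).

|AC| ∈ [1, 91]  (≈ [1.0000, 91.0000])

|AB| ∈ {46}
|BC| ∈ {45}
|AC| ∈ [1, 91]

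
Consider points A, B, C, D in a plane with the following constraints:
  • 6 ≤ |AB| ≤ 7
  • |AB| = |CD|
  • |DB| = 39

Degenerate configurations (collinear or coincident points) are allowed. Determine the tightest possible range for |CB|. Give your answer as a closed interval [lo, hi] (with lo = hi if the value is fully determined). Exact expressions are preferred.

|AB| ∈ [6, 7]
|BD| ∈ {39}
|CD| ∈ [6, 7]
|AD| ∈ [32, 46]
|BC| ∈ [32, 46]
|AC| ∈ [25, 53]

|CB| ∈ [32, 46]  (≈ [32.0000, 46.0000])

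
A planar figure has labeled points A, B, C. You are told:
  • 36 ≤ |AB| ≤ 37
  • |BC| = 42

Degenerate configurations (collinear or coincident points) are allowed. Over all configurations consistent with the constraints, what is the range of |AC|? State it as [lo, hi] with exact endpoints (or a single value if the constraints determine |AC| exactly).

|AC| ∈ [5, 79]  (≈ [5.0000, 79.0000])

|AB| ∈ [36, 37]
|BC| ∈ {42}
|AC| ∈ [5, 79]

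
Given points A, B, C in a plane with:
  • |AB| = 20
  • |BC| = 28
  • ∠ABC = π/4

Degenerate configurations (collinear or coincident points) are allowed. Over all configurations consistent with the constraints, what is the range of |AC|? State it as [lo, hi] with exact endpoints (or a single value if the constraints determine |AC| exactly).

|AC| = 4·√(74 - 35·√(2))  (≈ 19.8000)

|AB| ∈ {20}
|BC| ∈ {28}
|AC| ∈ {4·√(74 - 35·√(2))}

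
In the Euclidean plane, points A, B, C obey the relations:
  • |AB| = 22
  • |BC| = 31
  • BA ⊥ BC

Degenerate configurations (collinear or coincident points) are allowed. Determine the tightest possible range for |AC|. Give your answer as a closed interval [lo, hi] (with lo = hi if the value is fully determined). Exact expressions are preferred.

|AC| = 17·√(5)  (≈ 38.0132)

|AB| ∈ {22}
|BC| ∈ {31}
|AC| ∈ {17·√(5)}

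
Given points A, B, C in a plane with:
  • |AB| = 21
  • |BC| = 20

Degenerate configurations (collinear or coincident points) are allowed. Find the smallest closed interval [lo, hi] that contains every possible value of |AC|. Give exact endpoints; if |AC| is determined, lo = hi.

|AB| ∈ {21}
|BC| ∈ {20}
|AC| ∈ [1, 41]

|AC| ∈ [1, 41]  (≈ [1.0000, 41.0000])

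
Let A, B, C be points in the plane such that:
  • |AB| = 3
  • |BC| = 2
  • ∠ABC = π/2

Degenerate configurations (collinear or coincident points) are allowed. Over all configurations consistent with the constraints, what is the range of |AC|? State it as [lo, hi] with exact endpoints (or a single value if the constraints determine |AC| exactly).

|AB| ∈ {3}
|BC| ∈ {2}
|AC| ∈ {√(13)}

|AC| = √(13)  (≈ 3.6056)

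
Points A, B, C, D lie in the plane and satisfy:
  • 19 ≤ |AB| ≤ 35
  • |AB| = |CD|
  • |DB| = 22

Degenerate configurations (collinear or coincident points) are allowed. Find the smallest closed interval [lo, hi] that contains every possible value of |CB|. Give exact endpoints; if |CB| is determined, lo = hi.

|AB| ∈ [19, 35]
|BD| ∈ {22}
|CD| ∈ [19, 35]
|AD| ∈ [0, 57]
|BC| ∈ [0, 57]
|AC| ∈ [0, 92]

|CB| ∈ [0, 57]  (≈ [0.0000, 57.0000])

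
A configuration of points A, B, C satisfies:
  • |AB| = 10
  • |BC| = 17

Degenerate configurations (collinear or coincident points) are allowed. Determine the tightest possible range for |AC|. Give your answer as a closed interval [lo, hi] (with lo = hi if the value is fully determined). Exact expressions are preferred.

|AC| ∈ [7, 27]  (≈ [7.0000, 27.0000])

|AB| ∈ {10}
|BC| ∈ {17}
|AC| ∈ [7, 27]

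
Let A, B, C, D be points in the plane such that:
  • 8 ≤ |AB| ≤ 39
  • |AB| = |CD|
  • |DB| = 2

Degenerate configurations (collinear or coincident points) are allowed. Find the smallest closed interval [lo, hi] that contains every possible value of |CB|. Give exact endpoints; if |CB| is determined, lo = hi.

|CB| ∈ [6, 41]  (≈ [6.0000, 41.0000])

|AB| ∈ [8, 39]
|BD| ∈ {2}
|CD| ∈ [8, 39]
|AD| ∈ [6, 41]
|BC| ∈ [6, 41]
|AC| ∈ [0, 80]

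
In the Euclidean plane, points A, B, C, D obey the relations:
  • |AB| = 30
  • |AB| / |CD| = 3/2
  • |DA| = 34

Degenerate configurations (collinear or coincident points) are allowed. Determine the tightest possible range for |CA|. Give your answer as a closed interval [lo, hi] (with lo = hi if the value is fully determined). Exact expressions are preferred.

|AB| ∈ {30}
|AD| ∈ {34}
|CD| ∈ {20}
|BD| ∈ [4, 64]
|AC| ∈ [14, 54]
|BC| ∈ [0, 84]

|CA| ∈ [14, 54]  (≈ [14.0000, 54.0000])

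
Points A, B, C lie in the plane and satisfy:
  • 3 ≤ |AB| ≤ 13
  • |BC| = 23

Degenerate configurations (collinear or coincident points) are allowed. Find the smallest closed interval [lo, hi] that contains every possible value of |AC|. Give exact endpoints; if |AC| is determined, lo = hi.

|AC| ∈ [10, 36]  (≈ [10.0000, 36.0000])

|AB| ∈ [3, 13]
|BC| ∈ {23}
|AC| ∈ [10, 36]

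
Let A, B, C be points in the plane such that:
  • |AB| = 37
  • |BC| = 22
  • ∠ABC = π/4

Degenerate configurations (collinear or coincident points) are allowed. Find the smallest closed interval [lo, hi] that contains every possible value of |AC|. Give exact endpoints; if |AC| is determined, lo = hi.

|AB| ∈ {37}
|BC| ∈ {22}
|AC| ∈ {√(1853 - 814·√(2))}

|AC| = √(1853 - 814·√(2))  (≈ 26.4921)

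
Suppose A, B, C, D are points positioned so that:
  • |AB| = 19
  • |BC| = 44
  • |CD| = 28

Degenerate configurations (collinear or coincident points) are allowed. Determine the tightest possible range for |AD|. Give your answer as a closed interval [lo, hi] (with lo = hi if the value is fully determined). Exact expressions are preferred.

|AD| ∈ [0, 91]  (≈ [0.0000, 91.0000])

|AB| ∈ {19}
|BC| ∈ {44}
|CD| ∈ {28}
|AC| ∈ [25, 63]
|BD| ∈ [16, 72]
|AD| ∈ [0, 91]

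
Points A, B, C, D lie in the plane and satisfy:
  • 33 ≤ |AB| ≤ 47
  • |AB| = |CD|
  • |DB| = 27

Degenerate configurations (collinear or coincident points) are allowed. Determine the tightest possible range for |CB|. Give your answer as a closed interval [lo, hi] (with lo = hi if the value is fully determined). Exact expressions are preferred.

|CB| ∈ [6, 74]  (≈ [6.0000, 74.0000])

|AB| ∈ [33, 47]
|BD| ∈ {27}
|CD| ∈ [33, 47]
|AD| ∈ [6, 74]
|BC| ∈ [6, 74]
|AC| ∈ [0, 121]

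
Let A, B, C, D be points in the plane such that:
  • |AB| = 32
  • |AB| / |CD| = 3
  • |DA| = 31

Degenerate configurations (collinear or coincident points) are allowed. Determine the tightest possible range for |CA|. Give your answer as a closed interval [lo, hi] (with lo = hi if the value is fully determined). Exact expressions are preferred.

|CA| ∈ [61/3, 125/3]  (≈ [20.3333, 41.6667])

|AB| ∈ {32}
|AD| ∈ {31}
|CD| ∈ {32/3}
|BD| ∈ [1, 63]
|AC| ∈ [61/3, 125/3]
|BC| ∈ [0, 221/3]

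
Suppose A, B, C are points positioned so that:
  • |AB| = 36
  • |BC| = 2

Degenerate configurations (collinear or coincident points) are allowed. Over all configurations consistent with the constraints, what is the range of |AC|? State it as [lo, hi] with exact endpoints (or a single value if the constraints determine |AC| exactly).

|AC| ∈ [34, 38]  (≈ [34.0000, 38.0000])

|AB| ∈ {36}
|BC| ∈ {2}
|AC| ∈ [34, 38]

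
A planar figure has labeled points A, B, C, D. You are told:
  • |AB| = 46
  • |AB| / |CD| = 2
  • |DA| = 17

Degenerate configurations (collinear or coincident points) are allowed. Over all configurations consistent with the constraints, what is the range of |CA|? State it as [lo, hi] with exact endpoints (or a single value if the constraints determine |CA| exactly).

|CA| ∈ [6, 40]  (≈ [6.0000, 40.0000])

|AB| ∈ {46}
|AD| ∈ {17}
|CD| ∈ {23}
|BD| ∈ [29, 63]
|AC| ∈ [6, 40]
|BC| ∈ [6, 86]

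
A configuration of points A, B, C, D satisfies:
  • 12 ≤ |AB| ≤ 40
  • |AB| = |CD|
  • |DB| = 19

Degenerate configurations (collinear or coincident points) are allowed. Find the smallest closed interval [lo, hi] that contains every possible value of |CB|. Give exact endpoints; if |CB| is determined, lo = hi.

|CB| ∈ [0, 59]  (≈ [0.0000, 59.0000])

|AB| ∈ [12, 40]
|BD| ∈ {19}
|CD| ∈ [12, 40]
|AD| ∈ [0, 59]
|BC| ∈ [0, 59]
|AC| ∈ [0, 99]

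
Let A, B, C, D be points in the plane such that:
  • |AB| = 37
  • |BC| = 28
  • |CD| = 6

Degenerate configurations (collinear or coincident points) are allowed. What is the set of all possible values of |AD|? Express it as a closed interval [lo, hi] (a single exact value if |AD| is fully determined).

|AB| ∈ {37}
|BC| ∈ {28}
|CD| ∈ {6}
|AC| ∈ [9, 65]
|BD| ∈ [22, 34]
|AD| ∈ [3, 71]

|AD| ∈ [3, 71]  (≈ [3.0000, 71.0000])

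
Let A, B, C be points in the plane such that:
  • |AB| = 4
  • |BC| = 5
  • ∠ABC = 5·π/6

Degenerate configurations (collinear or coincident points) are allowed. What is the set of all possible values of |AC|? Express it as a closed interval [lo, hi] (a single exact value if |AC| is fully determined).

|AB| ∈ {4}
|BC| ∈ {5}
|AC| ∈ {√(20·√(3) + 41)}

|AC| = √(20·√(3) + 41)  (≈ 8.6972)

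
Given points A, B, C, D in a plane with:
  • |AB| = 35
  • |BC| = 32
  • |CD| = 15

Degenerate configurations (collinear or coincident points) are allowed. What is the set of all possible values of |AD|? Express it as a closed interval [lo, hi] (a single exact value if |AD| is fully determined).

|AB| ∈ {35}
|BC| ∈ {32}
|CD| ∈ {15}
|AC| ∈ [3, 67]
|BD| ∈ [17, 47]
|AD| ∈ [0, 82]

|AD| ∈ [0, 82]  (≈ [0.0000, 82.0000])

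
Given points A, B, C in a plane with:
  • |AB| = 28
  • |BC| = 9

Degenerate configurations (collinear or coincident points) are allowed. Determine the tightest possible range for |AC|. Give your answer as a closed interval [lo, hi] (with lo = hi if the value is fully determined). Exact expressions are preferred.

|AC| ∈ [19, 37]  (≈ [19.0000, 37.0000])

|AB| ∈ {28}
|BC| ∈ {9}
|AC| ∈ [19, 37]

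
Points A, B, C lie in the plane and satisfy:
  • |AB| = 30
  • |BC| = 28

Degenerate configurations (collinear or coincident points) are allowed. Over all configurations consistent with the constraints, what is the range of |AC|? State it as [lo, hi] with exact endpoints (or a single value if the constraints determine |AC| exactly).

|AB| ∈ {30}
|BC| ∈ {28}
|AC| ∈ [2, 58]

|AC| ∈ [2, 58]  (≈ [2.0000, 58.0000])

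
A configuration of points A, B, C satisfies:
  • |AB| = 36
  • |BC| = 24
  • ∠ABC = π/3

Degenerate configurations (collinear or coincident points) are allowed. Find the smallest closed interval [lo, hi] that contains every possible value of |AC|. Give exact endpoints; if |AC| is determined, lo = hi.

|AB| ∈ {36}
|BC| ∈ {24}
|AC| ∈ {12·√(7)}

|AC| = 12·√(7)  (≈ 31.7490)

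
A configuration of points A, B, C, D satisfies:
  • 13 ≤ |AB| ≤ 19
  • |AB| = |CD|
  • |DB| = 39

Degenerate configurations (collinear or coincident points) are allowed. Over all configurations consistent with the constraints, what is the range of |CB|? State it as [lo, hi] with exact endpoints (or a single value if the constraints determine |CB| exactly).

|CB| ∈ [20, 58]  (≈ [20.0000, 58.0000])

|AB| ∈ [13, 19]
|BD| ∈ {39}
|CD| ∈ [13, 19]
|AD| ∈ [20, 58]
|BC| ∈ [20, 58]
|AC| ∈ [1, 77]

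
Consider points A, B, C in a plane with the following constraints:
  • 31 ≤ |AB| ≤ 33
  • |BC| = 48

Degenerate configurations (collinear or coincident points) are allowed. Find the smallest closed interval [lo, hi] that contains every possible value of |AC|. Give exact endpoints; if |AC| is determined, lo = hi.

|AB| ∈ [31, 33]
|BC| ∈ {48}
|AC| ∈ [15, 81]

|AC| ∈ [15, 81]  (≈ [15.0000, 81.0000])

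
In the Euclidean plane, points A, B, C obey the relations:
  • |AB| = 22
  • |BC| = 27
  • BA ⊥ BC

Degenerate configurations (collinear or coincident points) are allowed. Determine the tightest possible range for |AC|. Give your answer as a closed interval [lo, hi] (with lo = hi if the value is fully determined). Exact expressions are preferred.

|AB| ∈ {22}
|BC| ∈ {27}
|AC| ∈ {√(1213)}

|AC| = √(1213)  (≈ 34.8281)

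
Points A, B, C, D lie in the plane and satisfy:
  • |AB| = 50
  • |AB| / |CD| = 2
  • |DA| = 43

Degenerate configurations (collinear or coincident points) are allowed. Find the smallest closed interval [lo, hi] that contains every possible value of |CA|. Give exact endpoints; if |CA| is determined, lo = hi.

|AB| ∈ {50}
|AD| ∈ {43}
|CD| ∈ {25}
|BD| ∈ [7, 93]
|AC| ∈ [18, 68]
|BC| ∈ [0, 118]

|CA| ∈ [18, 68]  (≈ [18.0000, 68.0000])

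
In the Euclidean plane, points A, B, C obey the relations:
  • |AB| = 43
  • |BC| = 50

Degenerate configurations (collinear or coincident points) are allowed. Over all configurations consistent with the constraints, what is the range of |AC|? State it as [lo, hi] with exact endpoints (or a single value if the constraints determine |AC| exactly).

|AC| ∈ [7, 93]  (≈ [7.0000, 93.0000])

|AB| ∈ {43}
|BC| ∈ {50}
|AC| ∈ [7, 93]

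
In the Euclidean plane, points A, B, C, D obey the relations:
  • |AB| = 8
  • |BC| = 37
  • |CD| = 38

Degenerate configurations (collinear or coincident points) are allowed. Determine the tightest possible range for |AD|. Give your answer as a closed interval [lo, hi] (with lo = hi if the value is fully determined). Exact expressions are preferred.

|AD| ∈ [0, 83]  (≈ [0.0000, 83.0000])

|AB| ∈ {8}
|BC| ∈ {37}
|CD| ∈ {38}
|AC| ∈ [29, 45]
|BD| ∈ [1, 75]
|AD| ∈ [0, 83]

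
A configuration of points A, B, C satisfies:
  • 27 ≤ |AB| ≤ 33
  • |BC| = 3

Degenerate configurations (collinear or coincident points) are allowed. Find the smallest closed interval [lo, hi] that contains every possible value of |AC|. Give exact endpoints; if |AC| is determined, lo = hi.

|AB| ∈ [27, 33]
|BC| ∈ {3}
|AC| ∈ [24, 36]

|AC| ∈ [24, 36]  (≈ [24.0000, 36.0000])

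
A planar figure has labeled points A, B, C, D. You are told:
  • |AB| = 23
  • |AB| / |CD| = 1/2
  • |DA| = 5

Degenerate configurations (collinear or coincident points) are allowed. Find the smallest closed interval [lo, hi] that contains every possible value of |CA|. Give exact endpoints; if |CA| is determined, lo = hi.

|AB| ∈ {23}
|AD| ∈ {5}
|CD| ∈ {46}
|BD| ∈ [18, 28]
|AC| ∈ [41, 51]
|BC| ∈ [18, 74]

|CA| ∈ [41, 51]  (≈ [41.0000, 51.0000])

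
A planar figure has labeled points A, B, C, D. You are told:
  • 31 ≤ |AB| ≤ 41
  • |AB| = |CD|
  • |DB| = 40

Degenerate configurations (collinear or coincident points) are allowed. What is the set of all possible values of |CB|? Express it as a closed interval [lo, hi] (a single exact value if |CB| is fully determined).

|AB| ∈ [31, 41]
|BD| ∈ {40}
|CD| ∈ [31, 41]
|AD| ∈ [0, 81]
|BC| ∈ [0, 81]
|AC| ∈ [0, 122]

|CB| ∈ [0, 81]  (≈ [0.0000, 81.0000])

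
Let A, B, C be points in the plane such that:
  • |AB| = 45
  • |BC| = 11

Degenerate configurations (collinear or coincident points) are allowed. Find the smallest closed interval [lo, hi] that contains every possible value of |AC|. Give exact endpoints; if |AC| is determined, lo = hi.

|AC| ∈ [34, 56]  (≈ [34.0000, 56.0000])

|AB| ∈ {45}
|BC| ∈ {11}
|AC| ∈ [34, 56]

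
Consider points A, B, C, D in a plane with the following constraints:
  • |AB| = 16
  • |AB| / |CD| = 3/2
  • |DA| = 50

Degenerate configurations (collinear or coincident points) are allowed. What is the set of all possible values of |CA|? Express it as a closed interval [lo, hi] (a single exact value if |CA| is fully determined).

|CA| ∈ [118/3, 182/3]  (≈ [39.3333, 60.6667])

|AB| ∈ {16}
|AD| ∈ {50}
|CD| ∈ {32/3}
|BD| ∈ [34, 66]
|AC| ∈ [118/3, 182/3]
|BC| ∈ [70/3, 230/3]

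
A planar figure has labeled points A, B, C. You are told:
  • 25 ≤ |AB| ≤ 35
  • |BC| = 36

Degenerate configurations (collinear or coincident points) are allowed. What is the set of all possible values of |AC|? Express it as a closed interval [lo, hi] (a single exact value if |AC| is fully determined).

|AC| ∈ [1, 71]  (≈ [1.0000, 71.0000])

|AB| ∈ [25, 35]
|BC| ∈ {36}
|AC| ∈ [1, 71]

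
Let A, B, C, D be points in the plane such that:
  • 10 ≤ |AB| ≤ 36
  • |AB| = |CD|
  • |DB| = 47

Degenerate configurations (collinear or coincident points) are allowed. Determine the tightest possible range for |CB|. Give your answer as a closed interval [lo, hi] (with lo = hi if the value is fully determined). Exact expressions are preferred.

|CB| ∈ [11, 83]  (≈ [11.0000, 83.0000])

|AB| ∈ [10, 36]
|BD| ∈ {47}
|CD| ∈ [10, 36]
|AD| ∈ [11, 83]
|BC| ∈ [11, 83]
|AC| ∈ [0, 119]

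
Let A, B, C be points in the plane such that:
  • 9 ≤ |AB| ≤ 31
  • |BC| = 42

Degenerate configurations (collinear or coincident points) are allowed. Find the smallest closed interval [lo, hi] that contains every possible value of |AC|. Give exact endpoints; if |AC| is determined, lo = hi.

|AB| ∈ [9, 31]
|BC| ∈ {42}
|AC| ∈ [11, 73]

|AC| ∈ [11, 73]  (≈ [11.0000, 73.0000])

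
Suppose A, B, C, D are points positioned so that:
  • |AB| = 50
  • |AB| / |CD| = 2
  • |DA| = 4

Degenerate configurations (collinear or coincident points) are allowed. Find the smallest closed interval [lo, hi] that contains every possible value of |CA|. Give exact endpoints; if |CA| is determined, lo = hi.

|CA| ∈ [21, 29]  (≈ [21.0000, 29.0000])

|AB| ∈ {50}
|AD| ∈ {4}
|CD| ∈ {25}
|BD| ∈ [46, 54]
|AC| ∈ [21, 29]
|BC| ∈ [21, 79]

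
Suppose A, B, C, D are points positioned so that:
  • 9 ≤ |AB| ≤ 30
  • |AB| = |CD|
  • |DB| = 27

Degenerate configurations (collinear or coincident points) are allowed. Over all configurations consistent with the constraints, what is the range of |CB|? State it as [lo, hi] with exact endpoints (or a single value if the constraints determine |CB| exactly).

|AB| ∈ [9, 30]
|BD| ∈ {27}
|CD| ∈ [9, 30]
|AD| ∈ [0, 57]
|BC| ∈ [0, 57]
|AC| ∈ [0, 87]

|CB| ∈ [0, 57]  (≈ [0.0000, 57.0000])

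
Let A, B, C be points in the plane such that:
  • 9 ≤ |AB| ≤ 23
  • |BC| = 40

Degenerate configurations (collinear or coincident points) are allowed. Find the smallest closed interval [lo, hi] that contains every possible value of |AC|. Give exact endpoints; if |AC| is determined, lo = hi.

|AC| ∈ [17, 63]  (≈ [17.0000, 63.0000])

|AB| ∈ [9, 23]
|BC| ∈ {40}
|AC| ∈ [17, 63]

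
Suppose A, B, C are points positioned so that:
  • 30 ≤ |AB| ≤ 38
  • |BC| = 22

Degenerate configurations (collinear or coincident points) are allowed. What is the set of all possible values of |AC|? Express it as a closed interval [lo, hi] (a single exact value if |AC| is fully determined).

|AB| ∈ [30, 38]
|BC| ∈ {22}
|AC| ∈ [8, 60]

|AC| ∈ [8, 60]  (≈ [8.0000, 60.0000])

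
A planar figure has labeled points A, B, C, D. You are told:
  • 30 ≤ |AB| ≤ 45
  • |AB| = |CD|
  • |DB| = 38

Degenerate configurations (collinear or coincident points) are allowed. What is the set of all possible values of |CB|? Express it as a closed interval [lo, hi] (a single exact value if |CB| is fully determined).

|CB| ∈ [0, 83]  (≈ [0.0000, 83.0000])

|AB| ∈ [30, 45]
|BD| ∈ {38}
|CD| ∈ [30, 45]
|AD| ∈ [0, 83]
|BC| ∈ [0, 83]
|AC| ∈ [0, 128]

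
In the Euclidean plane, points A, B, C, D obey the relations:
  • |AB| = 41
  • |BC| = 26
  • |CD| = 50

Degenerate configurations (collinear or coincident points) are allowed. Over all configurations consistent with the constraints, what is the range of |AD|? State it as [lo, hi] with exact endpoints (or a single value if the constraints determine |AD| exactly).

|AB| ∈ {41}
|BC| ∈ {26}
|CD| ∈ {50}
|AC| ∈ [15, 67]
|BD| ∈ [24, 76]
|AD| ∈ [0, 117]

|AD| ∈ [0, 117]  (≈ [0.0000, 117.0000])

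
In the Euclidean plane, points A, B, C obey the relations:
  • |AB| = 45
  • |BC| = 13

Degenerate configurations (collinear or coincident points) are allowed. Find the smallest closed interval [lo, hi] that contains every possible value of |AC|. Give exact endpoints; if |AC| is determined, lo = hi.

|AC| ∈ [32, 58]  (≈ [32.0000, 58.0000])

|AB| ∈ {45}
|BC| ∈ {13}
|AC| ∈ [32, 58]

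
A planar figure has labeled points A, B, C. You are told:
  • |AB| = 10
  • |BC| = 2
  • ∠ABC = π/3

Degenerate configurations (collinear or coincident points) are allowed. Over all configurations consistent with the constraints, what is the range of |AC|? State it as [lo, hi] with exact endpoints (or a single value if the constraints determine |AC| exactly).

|AC| = 2·√(21)  (≈ 9.1652)

|AB| ∈ {10}
|BC| ∈ {2}
|AC| ∈ {2·√(21)}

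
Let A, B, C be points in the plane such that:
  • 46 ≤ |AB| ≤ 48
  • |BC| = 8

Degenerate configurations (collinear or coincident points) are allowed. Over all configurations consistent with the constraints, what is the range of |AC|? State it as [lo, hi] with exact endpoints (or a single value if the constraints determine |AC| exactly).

|AC| ∈ [38, 56]  (≈ [38.0000, 56.0000])

|AB| ∈ [46, 48]
|BC| ∈ {8}
|AC| ∈ [38, 56]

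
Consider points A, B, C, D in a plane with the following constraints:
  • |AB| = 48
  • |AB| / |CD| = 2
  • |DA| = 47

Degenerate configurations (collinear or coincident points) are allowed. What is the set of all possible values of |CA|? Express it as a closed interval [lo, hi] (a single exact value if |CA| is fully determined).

|CA| ∈ [23, 71]  (≈ [23.0000, 71.0000])

|AB| ∈ {48}
|AD| ∈ {47}
|CD| ∈ {24}
|BD| ∈ [1, 95]
|AC| ∈ [23, 71]
|BC| ∈ [0, 119]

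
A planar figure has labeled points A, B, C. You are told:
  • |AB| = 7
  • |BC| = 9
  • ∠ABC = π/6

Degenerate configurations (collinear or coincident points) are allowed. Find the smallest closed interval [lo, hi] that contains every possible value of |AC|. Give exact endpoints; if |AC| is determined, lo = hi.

|AC| = √(130 - 63·√(3))  (≈ 4.5696)

|AB| ∈ {7}
|BC| ∈ {9}
|AC| ∈ {√(130 - 63·√(3))}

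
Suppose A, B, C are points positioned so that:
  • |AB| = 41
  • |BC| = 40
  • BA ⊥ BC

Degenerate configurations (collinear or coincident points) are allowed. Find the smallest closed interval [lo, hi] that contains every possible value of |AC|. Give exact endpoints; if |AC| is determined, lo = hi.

|AC| = √(3281)  (≈ 57.2800)

|AB| ∈ {41}
|BC| ∈ {40}
|AC| ∈ {√(3281)}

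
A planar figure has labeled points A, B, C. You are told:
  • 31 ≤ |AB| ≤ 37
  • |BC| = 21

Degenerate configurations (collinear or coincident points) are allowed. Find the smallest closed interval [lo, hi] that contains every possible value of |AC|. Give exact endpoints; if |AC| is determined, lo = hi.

|AC| ∈ [10, 58]  (≈ [10.0000, 58.0000])

|AB| ∈ [31, 37]
|BC| ∈ {21}
|AC| ∈ [10, 58]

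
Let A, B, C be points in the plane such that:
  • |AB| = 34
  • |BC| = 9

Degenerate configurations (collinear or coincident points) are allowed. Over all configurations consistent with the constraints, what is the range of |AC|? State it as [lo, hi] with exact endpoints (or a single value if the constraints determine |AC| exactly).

|AC| ∈ [25, 43]  (≈ [25.0000, 43.0000])

|AB| ∈ {34}
|BC| ∈ {9}
|AC| ∈ [25, 43]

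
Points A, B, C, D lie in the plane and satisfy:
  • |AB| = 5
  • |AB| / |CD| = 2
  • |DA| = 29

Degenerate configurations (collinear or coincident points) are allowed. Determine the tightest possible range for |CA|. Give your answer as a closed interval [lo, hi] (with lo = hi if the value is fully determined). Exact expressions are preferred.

|AB| ∈ {5}
|AD| ∈ {29}
|CD| ∈ {5/2}
|BD| ∈ [24, 34]
|AC| ∈ [53/2, 63/2]
|BC| ∈ [43/2, 73/2]

|CA| ∈ [53/2, 63/2]  (≈ [26.5000, 31.5000])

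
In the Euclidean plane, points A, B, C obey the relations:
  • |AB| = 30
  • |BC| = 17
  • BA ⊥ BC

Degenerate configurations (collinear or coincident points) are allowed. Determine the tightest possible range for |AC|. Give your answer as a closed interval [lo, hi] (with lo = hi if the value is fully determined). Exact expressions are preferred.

|AB| ∈ {30}
|BC| ∈ {17}
|AC| ∈ {√(1189)}

|AC| = √(1189)  (≈ 34.4819)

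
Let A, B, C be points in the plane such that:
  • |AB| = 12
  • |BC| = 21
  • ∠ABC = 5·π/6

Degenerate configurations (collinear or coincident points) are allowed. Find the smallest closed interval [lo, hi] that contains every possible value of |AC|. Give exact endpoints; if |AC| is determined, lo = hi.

|AB| ∈ {12}
|BC| ∈ {21}
|AC| ∈ {3·√(28·√(3) + 65)}

|AC| = 3·√(28·√(3) + 65)  (≈ 31.9606)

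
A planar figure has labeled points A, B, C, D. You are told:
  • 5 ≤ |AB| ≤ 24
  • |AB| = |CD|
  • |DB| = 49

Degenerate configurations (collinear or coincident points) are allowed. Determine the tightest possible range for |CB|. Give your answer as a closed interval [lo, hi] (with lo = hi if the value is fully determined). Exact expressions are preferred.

|AB| ∈ [5, 24]
|BD| ∈ {49}
|CD| ∈ [5, 24]
|AD| ∈ [25, 73]
|BC| ∈ [25, 73]
|AC| ∈ [1, 97]

|CB| ∈ [25, 73]  (≈ [25.0000, 73.0000])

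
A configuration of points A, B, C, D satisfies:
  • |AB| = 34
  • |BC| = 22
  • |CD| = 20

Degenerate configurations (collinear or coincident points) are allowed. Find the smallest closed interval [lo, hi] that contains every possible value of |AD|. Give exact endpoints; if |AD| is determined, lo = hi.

|AD| ∈ [0, 76]  (≈ [0.0000, 76.0000])

|AB| ∈ {34}
|BC| ∈ {22}
|CD| ∈ {20}
|AC| ∈ [12, 56]
|BD| ∈ [2, 42]
|AD| ∈ [0, 76]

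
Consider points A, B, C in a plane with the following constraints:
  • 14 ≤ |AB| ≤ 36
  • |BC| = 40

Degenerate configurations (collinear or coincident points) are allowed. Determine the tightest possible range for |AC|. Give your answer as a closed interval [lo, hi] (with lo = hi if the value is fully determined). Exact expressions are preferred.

|AB| ∈ [14, 36]
|BC| ∈ {40}
|AC| ∈ [4, 76]

|AC| ∈ [4, 76]  (≈ [4.0000, 76.0000])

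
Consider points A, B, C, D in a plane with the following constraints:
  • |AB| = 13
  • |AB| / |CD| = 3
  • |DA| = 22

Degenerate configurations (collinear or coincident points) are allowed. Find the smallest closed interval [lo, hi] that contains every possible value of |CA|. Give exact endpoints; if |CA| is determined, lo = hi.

|AB| ∈ {13}
|AD| ∈ {22}
|CD| ∈ {13/3}
|BD| ∈ [9, 35]
|AC| ∈ [53/3, 79/3]
|BC| ∈ [14/3, 118/3]

|CA| ∈ [53/3, 79/3]  (≈ [17.6667, 26.3333])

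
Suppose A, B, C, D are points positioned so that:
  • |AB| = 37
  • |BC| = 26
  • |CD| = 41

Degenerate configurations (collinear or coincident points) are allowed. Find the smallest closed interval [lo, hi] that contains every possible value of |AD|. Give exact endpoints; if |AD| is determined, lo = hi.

|AB| ∈ {37}
|BC| ∈ {26}
|CD| ∈ {41}
|AC| ∈ [11, 63]
|BD| ∈ [15, 67]
|AD| ∈ [0, 104]

|AD| ∈ [0, 104]  (≈ [0.0000, 104.0000])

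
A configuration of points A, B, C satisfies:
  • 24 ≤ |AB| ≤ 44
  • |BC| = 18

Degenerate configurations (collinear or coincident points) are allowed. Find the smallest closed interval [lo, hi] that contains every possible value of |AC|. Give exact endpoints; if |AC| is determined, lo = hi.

|AB| ∈ [24, 44]
|BC| ∈ {18}
|AC| ∈ [6, 62]

|AC| ∈ [6, 62]  (≈ [6.0000, 62.0000])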